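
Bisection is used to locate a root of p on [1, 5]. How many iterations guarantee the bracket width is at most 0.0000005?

Width after n steps is 4/2^n. Need 2^n ≥ 4/0.0000005 = 8000000.
2^22 = 4194304 < 8000000 ≤ 2^23 = 8388608, so n = 23.

23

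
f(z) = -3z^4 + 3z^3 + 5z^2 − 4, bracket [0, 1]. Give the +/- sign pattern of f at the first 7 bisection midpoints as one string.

--+---+

z = 0.5 gives f = -2.5625, negative; keep [0.5, 1]
z = 0.75 gives f = -0.871094, negative; keep [0.75, 1]
z = 0.875 gives f = 0.079346, positive; keep [0.75, 0.875]
z = 0.8125 gives f = -0.3975, negative; keep [0.8125, 0.875]
z = 0.84375 gives f = -0.1589, negative; keep [0.84375, 0.875]
z = 0.859375 gives f = -0.0396, negative; keep [0.859375, 0.875]
z = 0.8671875 gives f = 0.0199, positive; keep [0.859375, 0.8671875]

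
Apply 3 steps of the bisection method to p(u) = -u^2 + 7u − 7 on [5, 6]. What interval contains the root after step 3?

midpoint 5.5: p = 1.25 > 0 → [5.5, 6]
midpoint 5.75: p = 0.1875 > 0 → [5.75, 6]
midpoint 5.875: p = -0.390625 < 0 → [5.75, 5.875]

[5.75, 5.875]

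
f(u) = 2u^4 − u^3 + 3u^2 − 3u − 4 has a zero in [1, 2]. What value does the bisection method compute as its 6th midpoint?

1.265625

u = 1.5 gives f = 5, positive; keep [1, 1.5]
u = 1.25 gives f = -0.132812, negative; keep [1.25, 1.5]
u = 1.375 gives f = 2.096191, positive; keep [1.25, 1.375]
u = 1.3125 gives f = 0.9046, positive; keep [1.25, 1.3125]
u = 1.28125 gives f = 0.3675, positive; keep [1.25, 1.28125]
u = 1.265625 gives f = 0.1128, positive; keep [1.25, 1.265625]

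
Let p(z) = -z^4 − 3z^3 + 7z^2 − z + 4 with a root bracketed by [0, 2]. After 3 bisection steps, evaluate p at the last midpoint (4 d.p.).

-1.7695

z = 1 gives p = 6, positive; keep [1, 2]
z = 1.5 gives p = 3.0625, positive; keep [1.5, 2]
z = 1.75 gives p = -1.769531, negative; keep [1.5, 1.75]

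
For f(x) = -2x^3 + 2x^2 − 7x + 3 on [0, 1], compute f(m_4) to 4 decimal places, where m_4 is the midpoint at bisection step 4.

m = 0.5, f(m) = -0.25 (−); new bracket [0, 0.5]
m = 0.25, f(m) = 1.34375 (+); new bracket [0.25, 0.5]
m = 0.375, f(m) = 0.550781 (+); new bracket [0.375, 0.5]
m = 0.4375, f(m) = 0.1528 (+); new bracket [0.4375, 0.5]

0.1528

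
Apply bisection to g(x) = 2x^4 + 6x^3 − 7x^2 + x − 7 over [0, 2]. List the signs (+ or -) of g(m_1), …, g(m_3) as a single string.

-+-

x = 1 gives g = -5, negative; keep [1, 2]
x = 1.5 gives g = 9.125, positive; keep [1, 1.5]
x = 1.25 gives g = -0.085938, negative; keep [1.25, 1.5]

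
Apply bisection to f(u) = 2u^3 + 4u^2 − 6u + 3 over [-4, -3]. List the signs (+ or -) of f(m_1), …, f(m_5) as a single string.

midpoint -3.5: f = -12.75 < 0 → [-3.5, -3]
midpoint -3.25: f = -3.90625 < 0 → [-3.25, -3]
midpoint -3.125: f = -0.222656 < 0 → [-3.125, -3]
midpoint -3.0625: f = 1.4448 > 0 → [-3.125, -3.0625]
midpoint -3.09375: f = 0.6253 > 0 → [-3.125, -3.09375]

---++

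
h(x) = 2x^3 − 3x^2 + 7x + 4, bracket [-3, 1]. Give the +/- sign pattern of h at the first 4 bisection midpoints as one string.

m = -1, h(m) = -8 (−); new bracket [-1, 1]
m = 0, h(m) = 4 (+); new bracket [-1, 0]
m = -0.5, h(m) = -0.5 (−); new bracket [-0.5, 0]
m = -0.25, h(m) = 2.0312 (+); new bracket [-0.5, -0.25]

-+-+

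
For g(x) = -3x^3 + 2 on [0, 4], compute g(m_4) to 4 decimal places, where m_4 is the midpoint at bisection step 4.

midpoint 2: g = -22 < 0 → [0, 2]
midpoint 1: g = -1 < 0 → [0, 1]
midpoint 0.5: g = 1.625 > 0 → [0.5, 1]
midpoint 0.75: g = 0.7344 > 0 → [0.75, 1]

0.7344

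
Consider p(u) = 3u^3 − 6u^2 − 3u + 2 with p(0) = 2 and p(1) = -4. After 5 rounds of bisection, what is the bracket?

m = 0.5, p(m) = -0.625 (−); new bracket [0, 0.5]
m = 0.25, p(m) = 0.921875 (+); new bracket [0.25, 0.5]
m = 0.375, p(m) = 0.189453 (+); new bracket [0.375, 0.5]
m = 0.4375, p(m) = -0.2097 (−); new bracket [0.375, 0.4375]
m = 0.40625, p(m) = -0.0078 (−); new bracket [0.375, 0.40625]

[0.375, 0.40625]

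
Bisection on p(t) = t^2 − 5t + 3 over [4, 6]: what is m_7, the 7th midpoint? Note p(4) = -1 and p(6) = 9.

4.296875

m = 5, p(m) = 3 (+); new bracket [4, 5]
m = 4.5, p(m) = 0.75 (+); new bracket [4, 4.5]
m = 4.25, p(m) = -0.1875 (−); new bracket [4.25, 4.5]
m = 4.375, p(m) = 0.2656 (+); new bracket [4.25, 4.375]
m = 4.3125, p(m) = 0.0352 (+); new bracket [4.25, 4.3125]
m = 4.28125, p(m) = -0.0771 (−); new bracket [4.28125, 4.3125]
m = 4.296875, p(m) = -0.0212 (−); new bracket [4.296875, 4.3125]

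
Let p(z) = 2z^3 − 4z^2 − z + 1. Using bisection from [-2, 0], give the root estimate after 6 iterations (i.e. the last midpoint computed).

p(-1) = -4 < 0, so the root lies in [-1, 0]
p(-0.5) = 0.25 > 0, so the root lies in [-1, -0.5]
p(-0.75) = -1.34375 < 0, so the root lies in [-0.75, -0.5]
p(-0.625) = -0.4258 < 0, so the root lies in [-0.625, -0.5]
p(-0.5625) = -0.0591 < 0, so the root lies in [-0.5625, -0.5]
p(-0.53125) = 0.1025 > 0, so the root lies in [-0.5625, -0.53125]

-0.53125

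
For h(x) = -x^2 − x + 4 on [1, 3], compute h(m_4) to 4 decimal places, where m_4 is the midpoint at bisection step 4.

midpoint 2: h = -2 < 0 → [1, 2]
midpoint 1.5: h = 0.25 > 0 → [1.5, 2]
midpoint 1.75: h = -0.8125 < 0 → [1.5, 1.75]
midpoint 1.625: h = -0.2656 < 0 → [1.5, 1.625]

-0.2656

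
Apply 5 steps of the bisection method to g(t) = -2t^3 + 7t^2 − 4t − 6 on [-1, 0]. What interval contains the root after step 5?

[-0.65625, -0.625]

g(-0.5) = -2 < 0, so the root lies in [-1, -0.5]
g(-0.75) = 1.78125 > 0, so the root lies in [-0.75, -0.5]
g(-0.625) = -0.277344 < 0, so the root lies in [-0.75, -0.625]
g(-0.6875) = 0.7085 > 0, so the root lies in [-0.6875, -0.625]
g(-0.65625) = 0.2049 > 0, so the root lies in [-0.65625, -0.625]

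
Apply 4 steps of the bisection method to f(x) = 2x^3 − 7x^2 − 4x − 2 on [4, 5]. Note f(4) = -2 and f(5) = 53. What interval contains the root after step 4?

x = 4.5 gives f = 20.5, positive; keep [4, 4.5]
x = 4.25 gives f = 8.09375, positive; keep [4, 4.25]
x = 4.125 gives f = 2.769531, positive; keep [4, 4.125]
x = 4.0625 gives f = 0.3169, positive; keep [4, 4.0625]

[4, 4.0625]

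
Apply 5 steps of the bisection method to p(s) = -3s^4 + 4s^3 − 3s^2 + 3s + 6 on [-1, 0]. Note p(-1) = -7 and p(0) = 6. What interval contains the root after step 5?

[-0.75, -0.71875]

midpoint -0.5: p = 3.0625 > 0 → [-1, -0.5]
midpoint -0.75: p = -0.574219 < 0 → [-0.75, -0.5]
midpoint -0.625: p = 1.518799 > 0 → [-0.75, -0.625]
midpoint -0.6875: p = 0.5495 > 0 → [-0.75, -0.6875]
midpoint -0.71875: p = 0.0081 > 0 → [-0.75, -0.71875]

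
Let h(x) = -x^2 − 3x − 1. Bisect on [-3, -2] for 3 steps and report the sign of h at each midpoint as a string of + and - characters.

m = -2.5, h(m) = 0.25 (+); new bracket [-3, -2.5]
m = -2.75, h(m) = -0.3125 (−); new bracket [-2.75, -2.5]
m = -2.625, h(m) = -0.015625 (−); new bracket [-2.625, -2.5]

+--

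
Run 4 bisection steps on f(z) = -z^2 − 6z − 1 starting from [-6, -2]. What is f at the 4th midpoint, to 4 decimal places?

0.4375

midpoint -4: f = 7 > 0 → [-6, -4]
midpoint -5: f = 4 > 0 → [-6, -5]
midpoint -5.5: f = 1.75 > 0 → [-6, -5.5]
midpoint -5.75: f = 0.4375 > 0 → [-6, -5.75]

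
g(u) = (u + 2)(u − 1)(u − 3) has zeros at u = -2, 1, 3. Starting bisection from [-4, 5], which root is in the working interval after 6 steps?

midpoint 0.5: g = 3.125 > 0 → [-4, 0.5]
midpoint -1.75: g = 3.265625 > 0 → [-4, -1.75]
midpoint -2.875: g = -19.919922 < 0 → [-2.875, -1.75]
midpoint -2.3125: g = -5.4993 < 0 → [-2.3125, -1.75]
midpoint -2.03125: g = -0.4766 < 0 → [-2.03125, -1.75]
midpoint -1.890625: g = 1.5462 > 0 → [-2.03125, -1.890625]

-2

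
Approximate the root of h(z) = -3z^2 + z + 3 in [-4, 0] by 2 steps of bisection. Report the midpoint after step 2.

-1

h(-2) = -11 < 0, so the root lies in [-2, 0]
h(-1) = -1 < 0, so the root lies in [-1, 0]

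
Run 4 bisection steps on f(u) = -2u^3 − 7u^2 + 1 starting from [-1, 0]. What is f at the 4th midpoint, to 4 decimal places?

-0.1724

midpoint -0.5: f = -0.5 < 0 → [-0.5, 0]
midpoint -0.25: f = 0.59375 > 0 → [-0.5, -0.25]
midpoint -0.375: f = 0.121094 > 0 → [-0.5, -0.375]
midpoint -0.4375: f = -0.1724 < 0 → [-0.4375, -0.375]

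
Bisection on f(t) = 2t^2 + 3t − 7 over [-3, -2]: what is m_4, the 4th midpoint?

t = -2.5 gives f = -2, negative; keep [-3, -2.5]
t = -2.75 gives f = -0.125, negative; keep [-3, -2.75]
t = -2.875 gives f = 0.90625, positive; keep [-2.875, -2.75]
t = -2.8125 gives f = 0.3828, positive; keep [-2.8125, -2.75]

-2.8125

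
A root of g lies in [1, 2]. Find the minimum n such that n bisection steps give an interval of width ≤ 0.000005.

Width after n steps is 1/2^n. Need 2^n ≥ 1/0.000005 = 200000.
2^17 = 131072 < 200000 ≤ 2^18 = 262144, so n = 18.

18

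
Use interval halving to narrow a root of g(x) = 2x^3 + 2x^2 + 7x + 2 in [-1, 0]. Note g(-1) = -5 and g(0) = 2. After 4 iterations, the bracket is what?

m = -0.5, g(m) = -1.25 (−); new bracket [-0.5, 0]
m = -0.25, g(m) = 0.34375 (+); new bracket [-0.5, -0.25]
m = -0.375, g(m) = -0.449219 (−); new bracket [-0.375, -0.25]
m = -0.3125, g(m) = -0.0532 (−); new bracket [-0.3125, -0.25]

[-0.3125, -0.25]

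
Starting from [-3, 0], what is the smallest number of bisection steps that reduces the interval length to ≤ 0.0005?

13

Width after n steps is 3/2^n. Need 2^n ≥ 3/0.0005 = 6000.
2^12 = 4096 < 6000 ≤ 2^13 = 8192, so n = 13.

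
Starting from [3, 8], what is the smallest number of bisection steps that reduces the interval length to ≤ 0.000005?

20

Width after n steps is 5/2^n. Need 2^n ≥ 5/0.000005 = 1000000.
2^19 = 524288 < 1000000 ≤ 2^20 = 1048576, so n = 20.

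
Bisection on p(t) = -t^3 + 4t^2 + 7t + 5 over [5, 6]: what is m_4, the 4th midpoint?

m = 5.5, p(m) = -1.875 (−); new bracket [5, 5.5]
m = 5.25, p(m) = 7.296875 (+); new bracket [5.25, 5.5]
m = 5.375, p(m) = 2.900391 (+); new bracket [5.375, 5.5]
m = 5.4375, p(m) = 0.5608 (+); new bracket [5.4375, 5.5]

5.4375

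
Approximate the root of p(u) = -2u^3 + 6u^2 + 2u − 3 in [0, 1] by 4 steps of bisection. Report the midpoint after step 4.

0.5625

u = 0.5 gives p = -0.75, negative; keep [0.5, 1]
u = 0.75 gives p = 1.03125, positive; keep [0.5, 0.75]
u = 0.625 gives p = 0.105469, positive; keep [0.5, 0.625]
u = 0.5625 gives p = -0.3325, negative; keep [0.5625, 0.625]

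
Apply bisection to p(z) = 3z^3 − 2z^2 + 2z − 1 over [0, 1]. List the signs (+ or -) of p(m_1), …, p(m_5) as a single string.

-+++-

m = 0.5, p(m) = -0.125 (−); new bracket [0.5, 1]
m = 0.75, p(m) = 0.640625 (+); new bracket [0.5, 0.75]
m = 0.625, p(m) = 0.201172 (+); new bracket [0.5, 0.625]
m = 0.5625, p(m) = 0.0261 (+); new bracket [0.5, 0.5625]
m = 0.53125, p(m) = -0.0522 (−); new bracket [0.53125, 0.5625]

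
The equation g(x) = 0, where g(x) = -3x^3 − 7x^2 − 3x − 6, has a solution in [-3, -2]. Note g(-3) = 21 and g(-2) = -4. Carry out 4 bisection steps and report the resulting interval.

[-2.3125, -2.25]

g(-2.5) = 4.625 > 0, so the root lies in [-2.5, -2]
g(-2.25) = -0.515625 < 0, so the root lies in [-2.5, -2.25]
g(-2.375) = 1.830078 > 0, so the root lies in [-2.375, -2.25]
g(-2.3125) = 0.6033 > 0, so the root lies in [-2.3125, -2.25]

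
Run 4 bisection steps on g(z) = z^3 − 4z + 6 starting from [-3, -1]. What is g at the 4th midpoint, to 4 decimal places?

-1.5879

z = -2 gives g = 6, positive; keep [-3, -2]
z = -2.5 gives g = 0.375, positive; keep [-3, -2.5]
z = -2.75 gives g = -3.796875, negative; keep [-2.75, -2.5]
z = -2.625 gives g = -1.5879, negative; keep [-2.625, -2.5]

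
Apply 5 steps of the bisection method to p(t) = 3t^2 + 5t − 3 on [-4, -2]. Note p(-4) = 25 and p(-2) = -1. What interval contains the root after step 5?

[-2.1875, -2.125]

p(-3) = 9 > 0, so the root lies in [-3, -2]
p(-2.5) = 3.25 > 0, so the root lies in [-2.5, -2]
p(-2.25) = 0.9375 > 0, so the root lies in [-2.25, -2]
p(-2.125) = -0.0781 < 0, so the root lies in [-2.25, -2.125]
p(-2.1875) = 0.418 > 0, so the root lies in [-2.1875, -2.125]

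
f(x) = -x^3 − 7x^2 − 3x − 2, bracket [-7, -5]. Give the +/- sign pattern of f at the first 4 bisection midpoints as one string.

--++

m = -6, f(m) = -20 (−); new bracket [-7, -6]
m = -6.5, f(m) = -3.625 (−); new bracket [-7, -6.5]
m = -6.75, f(m) = 6.859375 (+); new bracket [-6.75, -6.5]
m = -6.625, f(m) = 1.416 (+); new bracket [-6.625, -6.5]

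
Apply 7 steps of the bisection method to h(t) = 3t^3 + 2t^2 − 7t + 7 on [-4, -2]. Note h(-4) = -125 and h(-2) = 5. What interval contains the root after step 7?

midpoint -3: h = -35 < 0 → [-3, -2]
midpoint -2.5: h = -9.875 < 0 → [-2.5, -2]
midpoint -2.25: h = -1.296875 < 0 → [-2.25, -2]
midpoint -2.125: h = 2.1191 > 0 → [-2.25, -2.125]
midpoint -2.1875: h = 0.4802 > 0 → [-2.25, -2.1875]
midpoint -2.21875: h = -0.3908 < 0 → [-2.21875, -2.1875]
midpoint -2.203125: h = 0.0491 > 0 → [-2.21875, -2.203125]

[-2.21875, -2.203125]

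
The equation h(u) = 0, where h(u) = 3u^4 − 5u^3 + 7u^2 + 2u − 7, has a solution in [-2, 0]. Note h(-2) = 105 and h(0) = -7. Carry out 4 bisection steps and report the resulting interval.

[-0.875, -0.75]

m = -1, h(m) = 6 (+); new bracket [-1, 0]
m = -0.5, h(m) = -5.4375 (−); new bracket [-1, -0.5]
m = -0.75, h(m) = -1.503906 (−); new bracket [-1, -0.75]
m = -0.875, h(m) = 1.7175 (+); new bracket [-0.875, -0.75]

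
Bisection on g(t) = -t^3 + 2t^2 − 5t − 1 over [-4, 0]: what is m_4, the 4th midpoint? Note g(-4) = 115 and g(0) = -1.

-0.25

m = -2, g(m) = 25 (+); new bracket [-2, 0]
m = -1, g(m) = 7 (+); new bracket [-1, 0]
m = -0.5, g(m) = 2.125 (+); new bracket [-0.5, 0]
m = -0.25, g(m) = 0.3906 (+); new bracket [-0.25, 0]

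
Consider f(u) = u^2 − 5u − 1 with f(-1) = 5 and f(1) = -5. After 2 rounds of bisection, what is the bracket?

midpoint 0: f = -1 < 0 → [-1, 0]
midpoint -0.5: f = 1.75 > 0 → [-0.5, 0]

[-0.5, 0]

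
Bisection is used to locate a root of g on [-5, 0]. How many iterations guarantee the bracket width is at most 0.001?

13

Width after n steps is 5/2^n. Need 2^n ≥ 5/0.001 = 5000.
2^12 = 4096 < 5000 ≤ 2^13 = 8192, so n = 13.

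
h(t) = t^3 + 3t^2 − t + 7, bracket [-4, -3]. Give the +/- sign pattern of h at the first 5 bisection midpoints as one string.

++---

m = -3.5, h(m) = 4.375 (+); new bracket [-4, -3.5]
m = -3.75, h(m) = 0.203125 (+); new bracket [-4, -3.75]
m = -3.875, h(m) = -2.263672 (−); new bracket [-3.875, -3.75]
m = -3.8125, h(m) = -0.9973 (−); new bracket [-3.8125, -3.75]
m = -3.78125, h(m) = -0.3889 (−); new bracket [-3.78125, -3.75]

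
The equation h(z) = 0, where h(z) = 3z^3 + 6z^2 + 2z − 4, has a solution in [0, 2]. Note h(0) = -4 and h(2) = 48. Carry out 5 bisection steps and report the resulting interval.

[0.5625, 0.625]

z = 1 gives h = 7, positive; keep [0, 1]
z = 0.5 gives h = -1.125, negative; keep [0.5, 1]
z = 0.75 gives h = 2.140625, positive; keep [0.5, 0.75]
z = 0.625 gives h = 0.3262, positive; keep [0.5, 0.625]
z = 0.5625 gives h = -0.4426, negative; keep [0.5625, 0.625]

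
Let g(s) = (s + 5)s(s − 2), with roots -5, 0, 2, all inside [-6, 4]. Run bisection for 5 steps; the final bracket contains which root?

-5

midpoint -1: g = 12 > 0 → [-6, -1]
midpoint -3.5: g = 28.875 > 0 → [-6, -3.5]
midpoint -4.75: g = 8.015625 > 0 → [-6, -4.75]
midpoint -5.375: g = -14.8652 < 0 → [-5.375, -4.75]
midpoint -5.0625: g = -2.2346 < 0 → [-5.0625, -4.75]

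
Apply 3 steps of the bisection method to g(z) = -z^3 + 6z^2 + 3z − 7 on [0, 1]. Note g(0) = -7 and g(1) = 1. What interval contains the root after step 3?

[0.875, 1]

g(0.5) = -4.125 < 0, so the root lies in [0.5, 1]
g(0.75) = -1.796875 < 0, so the root lies in [0.75, 1]
g(0.875) = -0.451172 < 0, so the root lies in [0.875, 1]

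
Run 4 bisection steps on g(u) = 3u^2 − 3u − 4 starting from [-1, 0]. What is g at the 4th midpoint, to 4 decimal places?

u = -0.5 gives g = -1.75, negative; keep [-1, -0.5]
u = -0.75 gives g = -0.0625, negative; keep [-1, -0.75]
u = -0.875 gives g = 0.921875, positive; keep [-0.875, -0.75]
u = -0.8125 gives g = 0.418, positive; keep [-0.8125, -0.75]

0.4180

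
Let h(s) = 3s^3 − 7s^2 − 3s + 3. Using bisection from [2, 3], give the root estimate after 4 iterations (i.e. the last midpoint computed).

h(2.5) = -1.375 < 0, so the root lies in [2.5, 3]
h(2.75) = 4.203125 > 0, so the root lies in [2.5, 2.75]
h(2.625) = 1.154297 > 0, so the root lies in [2.5, 2.625]
h(2.5625) = -0.1731 < 0, so the root lies in [2.5625, 2.625]

2.5625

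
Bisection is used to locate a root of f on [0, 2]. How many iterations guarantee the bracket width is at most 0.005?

9

Width after n steps is 2/2^n. Need 2^n ≥ 2/0.005 = 400.
2^8 = 256 < 400 ≤ 2^9 = 512, so n = 9.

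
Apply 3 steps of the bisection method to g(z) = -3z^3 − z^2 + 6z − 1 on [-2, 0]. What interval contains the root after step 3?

[-1.75, -1.5]

midpoint -1: g = -5 < 0 → [-2, -1]
midpoint -1.5: g = -2.125 < 0 → [-2, -1.5]
midpoint -1.75: g = 1.515625 > 0 → [-1.75, -1.5]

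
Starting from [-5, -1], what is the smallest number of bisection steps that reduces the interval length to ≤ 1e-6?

Width after n steps is 4/2^n. Need 2^n ≥ 4/1e-6 = 4000000.
2^21 = 2097152 < 4000000 ≤ 2^22 = 4194304, so n = 22.

22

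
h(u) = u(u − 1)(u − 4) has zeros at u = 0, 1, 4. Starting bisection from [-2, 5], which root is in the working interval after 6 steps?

4

m = 1.5, h(m) = -1.875 (−); new bracket [1.5, 5]
m = 3.25, h(m) = -5.484375 (−); new bracket [3.25, 5]
m = 4.125, h(m) = 1.611328 (+); new bracket [3.25, 4.125]
m = 3.6875, h(m) = -3.0969 (−); new bracket [3.6875, 4.125]
m = 3.90625, h(m) = -1.0643 (−); new bracket [3.90625, 4.125]
m = 4.015625, h(m) = 0.1892 (+); new bracket [3.90625, 4.015625]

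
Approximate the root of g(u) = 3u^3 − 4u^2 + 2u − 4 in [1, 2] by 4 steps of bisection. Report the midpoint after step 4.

midpoint 1.5: g = 0.125 > 0 → [1, 1.5]
midpoint 1.25: g = -1.890625 < 0 → [1.25, 1.5]
midpoint 1.375: g = -1.013672 < 0 → [1.375, 1.5]
midpoint 1.4375: g = -0.4792 < 0 → [1.4375, 1.5]

1.4375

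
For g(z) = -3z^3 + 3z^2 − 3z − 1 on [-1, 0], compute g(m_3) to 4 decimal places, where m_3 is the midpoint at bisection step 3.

m = -0.5, g(m) = 1.625 (+); new bracket [-0.5, 0]
m = -0.25, g(m) = -0.015625 (−); new bracket [-0.5, -0.25]
m = -0.375, g(m) = 0.705078 (+); new bracket [-0.375, -0.25]

0.7051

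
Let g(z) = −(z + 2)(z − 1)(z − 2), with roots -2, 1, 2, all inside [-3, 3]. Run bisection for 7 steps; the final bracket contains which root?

m = 0, g(m) = -4 (−); new bracket [-3, 0]
m = -1.5, g(m) = -4.375 (−); new bracket [-3, -1.5]
m = -2.25, g(m) = 3.453125 (+); new bracket [-2.25, -1.5]
m = -1.875, g(m) = -1.3926 (−); new bracket [-2.25, -1.875]
m = -2.0625, g(m) = 0.7776 (+); new bracket [-2.0625, -1.875]
m = -1.96875, g(m) = -0.3682 (−); new bracket [-2.0625, -1.96875]
m = -2.015625, g(m) = 0.1892 (+); new bracket [-2.015625, -1.96875]

-2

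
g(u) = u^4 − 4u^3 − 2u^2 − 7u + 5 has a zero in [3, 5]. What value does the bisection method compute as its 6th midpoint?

4.71875

u = 4 gives g = -55, negative; keep [4, 5]
u = 4.5 gives g = -21.4375, negative; keep [4.5, 5]
u = 4.75 gives g = 7.003906, positive; keep [4.5, 4.75]
u = 4.625 gives g = -8.324, negative; keep [4.625, 4.75]
u = 4.6875 gives g = -0.9475, negative; keep [4.6875, 4.75]
u = 4.71875 gives g = 2.955, positive; keep [4.6875, 4.71875]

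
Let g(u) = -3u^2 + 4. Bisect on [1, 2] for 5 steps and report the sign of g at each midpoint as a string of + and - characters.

--+--

midpoint 1.5: g = -2.75 < 0 → [1, 1.5]
midpoint 1.25: g = -0.6875 < 0 → [1, 1.25]
midpoint 1.125: g = 0.203125 > 0 → [1.125, 1.25]
midpoint 1.1875: g = -0.2305 < 0 → [1.125, 1.1875]
midpoint 1.15625: g = -0.0107 < 0 → [1.125, 1.15625]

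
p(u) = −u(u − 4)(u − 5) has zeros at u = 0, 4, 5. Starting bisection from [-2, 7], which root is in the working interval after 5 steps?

midpoint 2.5: p = -9.375 < 0 → [-2, 2.5]
midpoint 0.25: p = -4.453125 < 0 → [-2, 0.25]
midpoint -0.875: p = 25.060547 > 0 → [-0.875, 0.25]
midpoint -0.3125: p = 7.1594 > 0 → [-0.3125, 0.25]
midpoint -0.03125: p = 0.6338 > 0 → [-0.03125, 0.25]

0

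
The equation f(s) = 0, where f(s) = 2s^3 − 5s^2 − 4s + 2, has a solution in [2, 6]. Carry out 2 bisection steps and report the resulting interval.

[3, 4]

midpoint 4: f = 34 > 0 → [2, 4]
midpoint 3: f = -1 < 0 → [3, 4]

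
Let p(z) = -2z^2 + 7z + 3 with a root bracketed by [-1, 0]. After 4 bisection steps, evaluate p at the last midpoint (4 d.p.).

-0.4453

p(-0.5) = -1 < 0, so the root lies in [-0.5, 0]
p(-0.25) = 1.125 > 0, so the root lies in [-0.5, -0.25]
p(-0.375) = 0.09375 > 0, so the root lies in [-0.5, -0.375]
p(-0.4375) = -0.4453 < 0, so the root lies in [-0.4375, -0.375]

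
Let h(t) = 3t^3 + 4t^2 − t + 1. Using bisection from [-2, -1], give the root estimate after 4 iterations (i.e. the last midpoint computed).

-1.6875

h(-1.5) = 1.375 > 0, so the root lies in [-2, -1.5]
h(-1.75) = -1.078125 < 0, so the root lies in [-1.75, -1.5]
h(-1.625) = 0.314453 > 0, so the root lies in [-1.75, -1.625]
h(-1.6875) = -0.3381 < 0, so the root lies in [-1.6875, -1.625]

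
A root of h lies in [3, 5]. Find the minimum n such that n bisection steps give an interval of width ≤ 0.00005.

Width after n steps is 2/2^n. Need 2^n ≥ 2/0.00005 = 40000.
2^15 = 32768 < 40000 ≤ 2^16 = 65536, so n = 16.

16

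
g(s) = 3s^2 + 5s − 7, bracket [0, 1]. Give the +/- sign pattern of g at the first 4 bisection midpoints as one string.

---+

g(0.5) = -3.75 < 0, so the root lies in [0.5, 1]
g(0.75) = -1.5625 < 0, so the root lies in [0.75, 1]
g(0.875) = -0.328125 < 0, so the root lies in [0.875, 1]
g(0.9375) = 0.3242 > 0, so the root lies in [0.875, 0.9375]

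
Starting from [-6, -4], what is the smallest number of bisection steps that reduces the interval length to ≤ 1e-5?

Width after n steps is 2/2^n. Need 2^n ≥ 2/1e-5 = 200000.
2^17 = 131072 < 200000 ≤ 2^18 = 262144, so n = 18.

18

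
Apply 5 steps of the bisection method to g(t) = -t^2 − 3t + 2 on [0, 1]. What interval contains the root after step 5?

m = 0.5, g(m) = 0.25 (+); new bracket [0.5, 1]
m = 0.75, g(m) = -0.8125 (−); new bracket [0.5, 0.75]
m = 0.625, g(m) = -0.265625 (−); new bracket [0.5, 0.625]
m = 0.5625, g(m) = -0.0039 (−); new bracket [0.5, 0.5625]
m = 0.53125, g(m) = 0.124 (+); new bracket [0.53125, 0.5625]

[0.53125, 0.5625]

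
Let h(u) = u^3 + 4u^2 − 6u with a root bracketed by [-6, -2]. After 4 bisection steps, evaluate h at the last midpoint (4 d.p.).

-2.9531

midpoint -4: h = 24 > 0 → [-6, -4]
midpoint -5: h = 5 > 0 → [-6, -5]
midpoint -5.5: h = -12.375 < 0 → [-5.5, -5]
midpoint -5.25: h = -2.9531 < 0 → [-5.25, -5]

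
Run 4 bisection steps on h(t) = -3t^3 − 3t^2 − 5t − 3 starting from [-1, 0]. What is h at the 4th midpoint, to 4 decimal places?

m = -0.5, h(m) = -0.875 (−); new bracket [-1, -0.5]
m = -0.75, h(m) = 0.328125 (+); new bracket [-0.75, -0.5]
m = -0.625, h(m) = -0.314453 (−); new bracket [-0.75, -0.625]
m = -0.6875, h(m) = -0.0056 (−); new bracket [-0.75, -0.6875]

-0.0056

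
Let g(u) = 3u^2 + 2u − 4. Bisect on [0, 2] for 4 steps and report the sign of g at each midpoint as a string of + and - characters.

midpoint 1: g = 1 > 0 → [0, 1]
midpoint 0.5: g = -2.25 < 0 → [0.5, 1]
midpoint 0.75: g = -0.8125 < 0 → [0.75, 1]
midpoint 0.875: g = 0.0469 > 0 → [0.75, 0.875]

+--+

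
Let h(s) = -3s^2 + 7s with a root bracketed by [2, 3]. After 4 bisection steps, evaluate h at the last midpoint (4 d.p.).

s = 2.5 gives h = -1.25, negative; keep [2, 2.5]
s = 2.25 gives h = 0.5625, positive; keep [2.25, 2.5]
s = 2.375 gives h = -0.296875, negative; keep [2.25, 2.375]
s = 2.3125 gives h = 0.1445, positive; keep [2.3125, 2.375]

0.1445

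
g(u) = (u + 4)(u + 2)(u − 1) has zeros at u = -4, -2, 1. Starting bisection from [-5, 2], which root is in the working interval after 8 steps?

m = -1.5, g(m) = -3.125 (−); new bracket [-1.5, 2]
m = 0.25, g(m) = -7.171875 (−); new bracket [0.25, 2]
m = 1.125, g(m) = 2.001953 (+); new bracket [0.25, 1.125]
m = 0.6875, g(m) = -3.9368 (−); new bracket [0.6875, 1.125]
m = 0.90625, g(m) = -1.3368 (−); new bracket [0.90625, 1.125]
m = 1.015625, g(m) = 0.2363 (+); new bracket [0.90625, 1.015625]
m = 0.9609375, g(m) = -0.5738 (−); new bracket [0.9609375, 1.015625]
m = 0.98828125, g(m) = -0.1747 (−); new bracket [0.98828125, 1.015625]

1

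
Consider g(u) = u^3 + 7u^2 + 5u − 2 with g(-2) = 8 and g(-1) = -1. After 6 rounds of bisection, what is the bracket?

[-1.15625, -1.140625]

u = -1.5 gives g = 2.875, positive; keep [-1.5, -1]
u = -1.25 gives g = 0.734375, positive; keep [-1.25, -1]
u = -1.125 gives g = -0.189453, negative; keep [-1.25, -1.125]
u = -1.1875 gives g = 0.259, positive; keep [-1.1875, -1.125]
u = -1.15625 gives g = 0.0313, positive; keep [-1.15625, -1.125]
u = -1.140625 gives g = -0.0799, negative; keep [-1.15625, -1.140625]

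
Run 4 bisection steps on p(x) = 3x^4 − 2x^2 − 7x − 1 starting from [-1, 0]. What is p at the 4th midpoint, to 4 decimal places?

midpoint -0.5: p = 2.1875 > 0 → [-0.5, 0]
midpoint -0.25: p = 0.636719 > 0 → [-0.25, 0]
midpoint -0.125: p = -0.155518 < 0 → [-0.25, -0.125]
midpoint -0.1875: p = 0.2459 > 0 → [-0.1875, -0.125]

0.2459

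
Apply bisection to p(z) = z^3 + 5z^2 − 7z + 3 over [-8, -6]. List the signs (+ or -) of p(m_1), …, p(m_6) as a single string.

---++-

p(-7) = -46 < 0, so the root lies in [-7, -6]
p(-6.5) = -14.875 < 0, so the root lies in [-6.5, -6]
p(-6.25) = -2.078125 < 0, so the root lies in [-6.25, -6]
p(-6.125) = 3.6699 > 0, so the root lies in [-6.25, -6.125]
p(-6.1875) = 0.8489 > 0, so the root lies in [-6.25, -6.1875]
p(-6.21875) = -0.6013 < 0, so the root lies in [-6.21875, -6.1875]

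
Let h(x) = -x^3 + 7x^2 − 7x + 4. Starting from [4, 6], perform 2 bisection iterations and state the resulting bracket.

[5.5, 6]

x = 5 gives h = 19, positive; keep [5, 6]
x = 5.5 gives h = 10.875, positive; keep [5.5, 6]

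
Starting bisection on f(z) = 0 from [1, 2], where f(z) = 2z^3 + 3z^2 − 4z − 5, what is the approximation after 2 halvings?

m = 1.5, f(m) = 2.5 (+); new bracket [1, 1.5]
m = 1.25, f(m) = -1.40625 (−); new bracket [1.25, 1.5]

1.25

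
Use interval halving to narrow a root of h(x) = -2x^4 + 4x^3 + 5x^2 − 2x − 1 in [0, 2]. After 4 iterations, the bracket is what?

x = 1 gives h = 4, positive; keep [0, 1]
x = 0.5 gives h = -0.375, negative; keep [0.5, 1]
x = 0.75 gives h = 1.367188, positive; keep [0.5, 0.75]
x = 0.625 gives h = 0.3745, positive; keep [0.5, 0.625]

[0.5, 0.625]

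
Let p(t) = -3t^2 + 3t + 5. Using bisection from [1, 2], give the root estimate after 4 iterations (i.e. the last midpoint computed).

1.9375

m = 1.5, p(m) = 2.75 (+); new bracket [1.5, 2]
m = 1.75, p(m) = 1.0625 (+); new bracket [1.75, 2]
m = 1.875, p(m) = 0.078125 (+); new bracket [1.875, 2]
m = 1.9375, p(m) = -0.4492 (−); new bracket [1.875, 1.9375]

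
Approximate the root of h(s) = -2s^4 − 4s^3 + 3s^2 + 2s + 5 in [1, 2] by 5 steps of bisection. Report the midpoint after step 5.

s = 1.5 gives h = -8.875, negative; keep [1, 1.5]
s = 1.25 gives h = -0.507812, negative; keep [1, 1.25]
s = 1.125 gives h = 2.147949, positive; keep [1.125, 1.25]
s = 1.1875 gives h = 0.9301, positive; keep [1.1875, 1.25]
s = 1.21875 gives h = 0.2399, positive; keep [1.21875, 1.25]

1.21875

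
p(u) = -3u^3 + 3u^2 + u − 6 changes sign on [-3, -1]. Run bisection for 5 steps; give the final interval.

midpoint -2: p = 28 > 0 → [-2, -1]
midpoint -1.5: p = 9.375 > 0 → [-1.5, -1]
midpoint -1.25: p = 3.296875 > 0 → [-1.25, -1]
midpoint -1.125: p = 0.9434 > 0 → [-1.125, -1]
midpoint -1.0625: p = -0.0774 < 0 → [-1.125, -1.0625]

[-1.125, -1.0625]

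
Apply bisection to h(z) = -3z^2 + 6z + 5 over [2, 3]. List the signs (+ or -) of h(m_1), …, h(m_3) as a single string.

h(2.5) = 1.25 > 0, so the root lies in [2.5, 3]
h(2.75) = -1.1875 < 0, so the root lies in [2.5, 2.75]
h(2.625) = 0.078125 > 0, so the root lies in [2.625, 2.75]

+-+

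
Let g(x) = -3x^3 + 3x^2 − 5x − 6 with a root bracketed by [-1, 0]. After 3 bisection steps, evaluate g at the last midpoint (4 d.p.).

-0.9707

m = -0.5, g(m) = -2.375 (−); new bracket [-1, -0.5]
m = -0.75, g(m) = 0.703125 (+); new bracket [-0.75, -0.5]
m = -0.625, g(m) = -0.970703 (−); new bracket [-0.75, -0.625]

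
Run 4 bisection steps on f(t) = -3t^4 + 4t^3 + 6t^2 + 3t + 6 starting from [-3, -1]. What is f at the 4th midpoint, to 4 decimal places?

f(-2) = -56 < 0, so the root lies in [-2, -1]
f(-1.5) = -13.6875 < 0, so the root lies in [-1.5, -1]
f(-1.25) = -3.511719 < 0, so the root lies in [-1.25, -1]
f(-1.125) = -0.282 < 0, so the root lies in [-1.125, -1]

-0.2820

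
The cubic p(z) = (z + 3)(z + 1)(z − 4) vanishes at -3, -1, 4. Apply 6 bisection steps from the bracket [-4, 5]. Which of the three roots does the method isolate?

p(0.5) = -18.375 < 0, so the root lies in [0.5, 5]
p(2.75) = -26.953125 < 0, so the root lies in [2.75, 5]
p(3.875) = -4.189453 < 0, so the root lies in [3.875, 5]
p(4.4375) = 17.6931 > 0, so the root lies in [3.875, 4.4375]
p(4.15625) = 5.7655 > 0, so the root lies in [3.875, 4.15625]
p(4.015625) = 0.5498 > 0, so the root lies in [3.875, 4.015625]

4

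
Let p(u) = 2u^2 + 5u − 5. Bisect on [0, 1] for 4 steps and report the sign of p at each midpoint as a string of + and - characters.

p(0.5) = -2 < 0, so the root lies in [0.5, 1]
p(0.75) = -0.125 < 0, so the root lies in [0.75, 1]
p(0.875) = 0.90625 > 0, so the root lies in [0.75, 0.875]
p(0.8125) = 0.3828 > 0, so the root lies in [0.75, 0.8125]

--++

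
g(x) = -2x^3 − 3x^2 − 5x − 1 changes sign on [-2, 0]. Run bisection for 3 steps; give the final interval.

x = -1 gives g = 3, positive; keep [-1, 0]
x = -0.5 gives g = 1, positive; keep [-0.5, 0]
x = -0.25 gives g = 0.09375, positive; keep [-0.25, 0]

[-0.25, 0]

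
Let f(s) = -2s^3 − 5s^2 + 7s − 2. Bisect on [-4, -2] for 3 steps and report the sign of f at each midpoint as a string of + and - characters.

--+

m = -3, f(m) = -14 (−); new bracket [-4, -3]
m = -3.5, f(m) = -2 (−); new bracket [-4, -3.5]
m = -3.75, f(m) = 6.90625 (+); new bracket [-3.75, -3.5]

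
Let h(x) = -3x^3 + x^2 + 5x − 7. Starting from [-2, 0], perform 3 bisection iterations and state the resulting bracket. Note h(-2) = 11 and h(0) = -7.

[-1.75, -1.5]

h(-1) = -8 < 0, so the root lies in [-2, -1]
h(-1.5) = -2.125 < 0, so the root lies in [-2, -1.5]
h(-1.75) = 3.390625 > 0, so the root lies in [-1.75, -1.5]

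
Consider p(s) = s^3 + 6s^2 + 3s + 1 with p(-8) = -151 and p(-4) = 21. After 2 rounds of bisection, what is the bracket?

[-6, -5]

midpoint -6: p = -17 < 0 → [-6, -4]
midpoint -5: p = 11 > 0 → [-6, -5]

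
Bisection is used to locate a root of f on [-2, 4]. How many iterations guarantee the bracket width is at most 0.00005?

17

Width after n steps is 6/2^n. Need 2^n ≥ 6/0.00005 = 120000.
2^16 = 65536 < 120000 ≤ 2^17 = 131072, so n = 17.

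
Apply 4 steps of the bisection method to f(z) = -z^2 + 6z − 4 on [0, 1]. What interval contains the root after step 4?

[0.75, 0.8125]

z = 0.5 gives f = -1.25, negative; keep [0.5, 1]
z = 0.75 gives f = -0.0625, negative; keep [0.75, 1]
z = 0.875 gives f = 0.484375, positive; keep [0.75, 0.875]
z = 0.8125 gives f = 0.2148, positive; keep [0.75, 0.8125]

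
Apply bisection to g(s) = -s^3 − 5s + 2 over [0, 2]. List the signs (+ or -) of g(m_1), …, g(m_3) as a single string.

--+

midpoint 1: g = -4 < 0 → [0, 1]
midpoint 0.5: g = -0.625 < 0 → [0, 0.5]
midpoint 0.25: g = 0.734375 > 0 → [0.25, 0.5]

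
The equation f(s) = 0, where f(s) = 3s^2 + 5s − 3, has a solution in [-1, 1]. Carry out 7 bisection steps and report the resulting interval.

[0.453125, 0.46875]

m = 0, f(m) = -3 (−); new bracket [0, 1]
m = 0.5, f(m) = 0.25 (+); new bracket [0, 0.5]
m = 0.25, f(m) = -1.5625 (−); new bracket [0.25, 0.5]
m = 0.375, f(m) = -0.7031 (−); new bracket [0.375, 0.5]
m = 0.4375, f(m) = -0.2383 (−); new bracket [0.4375, 0.5]
m = 0.46875, f(m) = 0.0029 (+); new bracket [0.4375, 0.46875]
m = 0.453125, f(m) = -0.1184 (−); new bracket [0.453125, 0.46875]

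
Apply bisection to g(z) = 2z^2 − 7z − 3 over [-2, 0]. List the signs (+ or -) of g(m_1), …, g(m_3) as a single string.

z = -1 gives g = 6, positive; keep [-1, 0]
z = -0.5 gives g = 1, positive; keep [-0.5, 0]
z = -0.25 gives g = -1.125, negative; keep [-0.5, -0.25]

++-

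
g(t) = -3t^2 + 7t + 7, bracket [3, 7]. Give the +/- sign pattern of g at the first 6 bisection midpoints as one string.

-----+

m = 5, g(m) = -33 (−); new bracket [3, 5]
m = 4, g(m) = -13 (−); new bracket [3, 4]
m = 3.5, g(m) = -5.25 (−); new bracket [3, 3.5]
m = 3.25, g(m) = -1.9375 (−); new bracket [3, 3.25]
m = 3.125, g(m) = -0.4219 (−); new bracket [3, 3.125]
m = 3.0625, g(m) = 0.3008 (+); new bracket [3.0625, 3.125]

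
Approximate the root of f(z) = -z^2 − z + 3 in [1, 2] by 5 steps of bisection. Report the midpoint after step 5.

midpoint 1.5: f = -0.75 < 0 → [1, 1.5]
midpoint 1.25: f = 0.1875 > 0 → [1.25, 1.5]
midpoint 1.375: f = -0.265625 < 0 → [1.25, 1.375]
midpoint 1.3125: f = -0.0352 < 0 → [1.25, 1.3125]
midpoint 1.28125: f = 0.0771 > 0 → [1.28125, 1.3125]

1.28125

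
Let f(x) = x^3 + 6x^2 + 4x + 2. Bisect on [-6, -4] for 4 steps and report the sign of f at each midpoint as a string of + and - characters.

+-+-

x = -5 gives f = 7, positive; keep [-6, -5]
x = -5.5 gives f = -4.875, negative; keep [-5.5, -5]
x = -5.25 gives f = 1.671875, positive; keep [-5.5, -5.25]
x = -5.375 gives f = -1.4434, negative; keep [-5.375, -5.25]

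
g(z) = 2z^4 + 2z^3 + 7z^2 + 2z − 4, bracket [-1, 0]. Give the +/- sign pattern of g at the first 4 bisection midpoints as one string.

midpoint -0.5: g = -3.375 < 0 → [-1, -0.5]
midpoint -0.75: g = -1.773438 < 0 → [-1, -0.75]
midpoint -0.875: g = -0.558105 < 0 → [-1, -0.875]
midpoint -0.9375: g = 0.1743 > 0 → [-0.9375, -0.875]

---+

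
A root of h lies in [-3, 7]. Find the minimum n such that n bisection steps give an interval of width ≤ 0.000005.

Width after n steps is 10/2^n. Need 2^n ≥ 10/0.000005 = 2000000.
2^20 = 1048576 < 2000000 ≤ 2^21 = 2097152, so n = 21.

21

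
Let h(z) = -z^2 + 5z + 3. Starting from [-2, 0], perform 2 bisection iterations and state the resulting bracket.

[-1, -0.5]

h(-1) = -3 < 0, so the root lies in [-1, 0]
h(-0.5) = 0.25 > 0, so the root lies in [-1, -0.5]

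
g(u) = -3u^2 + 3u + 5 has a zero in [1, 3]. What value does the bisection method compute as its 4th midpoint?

1.875

g(2) = -1 < 0, so the root lies in [1, 2]
g(1.5) = 2.75 > 0, so the root lies in [1.5, 2]
g(1.75) = 1.0625 > 0, so the root lies in [1.75, 2]
g(1.875) = 0.0781 > 0, so the root lies in [1.875, 2]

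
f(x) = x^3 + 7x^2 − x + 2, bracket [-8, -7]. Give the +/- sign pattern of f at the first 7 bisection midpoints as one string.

--+-++-

midpoint -7.5: f = -18.625 < 0 → [-7.5, -7]
midpoint -7.25: f = -3.890625 < 0 → [-7.25, -7]
midpoint -7.125: f = 2.779297 > 0 → [-7.25, -7.125]
midpoint -7.1875: f = -0.4988 < 0 → [-7.1875, -7.125]
midpoint -7.15625: f = 1.1544 > 0 → [-7.1875, -7.15625]
midpoint -7.171875: f = 0.3313 > 0 → [-7.1875, -7.171875]
midpoint -7.1796875: f = -0.0828 < 0 → [-7.1796875, -7.171875]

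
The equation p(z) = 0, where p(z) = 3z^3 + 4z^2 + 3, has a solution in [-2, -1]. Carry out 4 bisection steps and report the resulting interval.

p(-1.5) = 1.875 > 0, so the root lies in [-2, -1.5]
p(-1.75) = -0.828125 < 0, so the root lies in [-1.75, -1.5]
p(-1.625) = 0.689453 > 0, so the root lies in [-1.75, -1.625]
p(-1.6875) = -0.0256 < 0, so the root lies in [-1.6875, -1.625]

[-1.6875, -1.625]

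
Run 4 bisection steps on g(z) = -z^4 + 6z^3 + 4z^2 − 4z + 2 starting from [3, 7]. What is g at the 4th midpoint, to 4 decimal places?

g(5) = 207 > 0, so the root lies in [5, 7]
g(6) = 122 > 0, so the root lies in [6, 7]
g(6.5) = 7.6875 > 0, so the root lies in [6.5, 7]
g(6.75) = -73.4102 < 0, so the root lies in [6.5, 6.75]

-73.4102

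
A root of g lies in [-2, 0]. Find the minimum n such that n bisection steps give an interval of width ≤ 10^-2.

8

Width after n steps is 2/2^n. Need 2^n ≥ 2/10^-2 = 200.
2^7 = 128 < 200 ≤ 2^8 = 256, so n = 8.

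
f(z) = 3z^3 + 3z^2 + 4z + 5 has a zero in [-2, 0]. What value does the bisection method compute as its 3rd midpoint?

z = -1 gives f = 1, positive; keep [-2, -1]
z = -1.5 gives f = -4.375, negative; keep [-1.5, -1]
z = -1.25 gives f = -1.171875, negative; keep [-1.25, -1]

-1.25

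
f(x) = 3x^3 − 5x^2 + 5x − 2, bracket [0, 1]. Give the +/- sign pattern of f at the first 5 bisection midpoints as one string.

m = 0.5, f(m) = -0.375 (−); new bracket [0.5, 1]
m = 0.75, f(m) = 0.203125 (+); new bracket [0.5, 0.75]
m = 0.625, f(m) = -0.095703 (−); new bracket [0.625, 0.75]
m = 0.6875, f(m) = 0.0491 (+); new bracket [0.625, 0.6875]
m = 0.65625, f(m) = -0.0242 (−); new bracket [0.65625, 0.6875]

-+-+-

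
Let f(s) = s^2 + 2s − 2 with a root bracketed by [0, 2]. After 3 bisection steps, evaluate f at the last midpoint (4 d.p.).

0.0625

f(1) = 1 > 0, so the root lies in [0, 1]
f(0.5) = -0.75 < 0, so the root lies in [0.5, 1]
f(0.75) = 0.0625 > 0, so the root lies in [0.5, 0.75]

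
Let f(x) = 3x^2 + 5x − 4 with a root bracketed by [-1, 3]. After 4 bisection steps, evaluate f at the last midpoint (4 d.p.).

1.4375

midpoint 1: f = 4 > 0 → [-1, 1]
midpoint 0: f = -4 < 0 → [0, 1]
midpoint 0.5: f = -0.75 < 0 → [0.5, 1]
midpoint 0.75: f = 1.4375 > 0 → [0.5, 0.75]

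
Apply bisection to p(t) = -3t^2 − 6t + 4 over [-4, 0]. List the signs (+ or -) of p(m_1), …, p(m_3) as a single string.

p(-2) = 4 > 0, so the root lies in [-4, -2]
p(-3) = -5 < 0, so the root lies in [-3, -2]
p(-2.5) = 0.25 > 0, so the root lies in [-3, -2.5]

+-+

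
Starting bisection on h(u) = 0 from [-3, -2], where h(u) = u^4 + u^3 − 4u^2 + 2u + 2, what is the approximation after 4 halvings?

m = -2.5, h(m) = -4.5625 (−); new bracket [-3, -2.5]
m = -2.75, h(m) = 2.644531 (+); new bracket [-2.75, -2.5]
m = -2.625, h(m) = -1.419678 (−); new bracket [-2.75, -2.625]
m = -2.6875, h(m) = 0.4902 (+); new bracket [-2.6875, -2.625]

-2.6875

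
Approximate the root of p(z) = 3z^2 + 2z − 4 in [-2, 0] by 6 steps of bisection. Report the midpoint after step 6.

-1.53125

p(-1) = -3 < 0, so the root lies in [-2, -1]
p(-1.5) = -0.25 < 0, so the root lies in [-2, -1.5]
p(-1.75) = 1.6875 > 0, so the root lies in [-1.75, -1.5]
p(-1.625) = 0.6719 > 0, so the root lies in [-1.625, -1.5]
p(-1.5625) = 0.1992 > 0, so the root lies in [-1.5625, -1.5]
p(-1.53125) = -0.0283 < 0, so the root lies in [-1.5625, -1.53125]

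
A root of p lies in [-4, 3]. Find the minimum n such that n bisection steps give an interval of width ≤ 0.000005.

21

Width after n steps is 7/2^n. Need 2^n ≥ 7/0.000005 = 1400000.
2^20 = 1048576 < 1400000 ≤ 2^21 = 2097152, so n = 21.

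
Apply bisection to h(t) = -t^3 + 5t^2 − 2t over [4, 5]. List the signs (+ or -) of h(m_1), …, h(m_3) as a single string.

midpoint 4.5: h = 1.125 > 0 → [4.5, 5]
midpoint 4.75: h = -3.859375 < 0 → [4.5, 4.75]
midpoint 4.625: h = -1.228516 < 0 → [4.5, 4.625]

+--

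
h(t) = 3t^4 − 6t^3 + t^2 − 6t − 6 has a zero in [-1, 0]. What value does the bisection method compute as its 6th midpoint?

h(-0.5) = -1.8125 < 0, so the root lies in [-1, -0.5]
h(-0.75) = 2.542969 > 0, so the root lies in [-0.75, -0.5]
h(-0.625) = 0.063232 > 0, so the root lies in [-0.625, -0.5]
h(-0.5625) = -0.9404 < 0, so the root lies in [-0.625, -0.5625]
h(-0.59375) = -0.4562 < 0, so the root lies in [-0.625, -0.59375]
h(-0.609375) = -0.201 < 0, so the root lies in [-0.625, -0.609375]

-0.609375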